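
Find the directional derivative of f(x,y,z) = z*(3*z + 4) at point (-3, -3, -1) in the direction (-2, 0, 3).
-6*sqrt(13)/13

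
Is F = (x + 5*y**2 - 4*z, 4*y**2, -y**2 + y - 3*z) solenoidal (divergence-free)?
No, ∇·F = 8*y - 2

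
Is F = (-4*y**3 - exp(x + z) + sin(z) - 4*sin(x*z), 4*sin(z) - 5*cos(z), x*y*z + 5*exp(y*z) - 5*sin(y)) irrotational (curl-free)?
No, ∇×F = (x*z + 5*z*exp(y*z) - 5*sin(z) - 5*cos(y) - 4*cos(z), -4*x*cos(x*z) - y*z - exp(x + z) + cos(z), 12*y**2)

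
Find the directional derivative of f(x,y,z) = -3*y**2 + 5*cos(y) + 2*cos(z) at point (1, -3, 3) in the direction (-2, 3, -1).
sqrt(14)*(17*sin(3) + 54)/14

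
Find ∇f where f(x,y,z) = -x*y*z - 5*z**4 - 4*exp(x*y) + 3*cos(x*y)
(-y*(z + 4*exp(x*y) + 3*sin(x*y)), -x*(z + 4*exp(x*y) + 3*sin(x*y)), -x*y - 20*z**3)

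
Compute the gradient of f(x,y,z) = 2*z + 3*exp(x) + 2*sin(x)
(3*exp(x) + 2*cos(x), 0, 2)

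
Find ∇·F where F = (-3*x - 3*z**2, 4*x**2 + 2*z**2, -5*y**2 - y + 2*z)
-1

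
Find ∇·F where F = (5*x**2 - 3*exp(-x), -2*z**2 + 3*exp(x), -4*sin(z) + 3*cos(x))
10*x - 4*cos(z) + 3*exp(-x)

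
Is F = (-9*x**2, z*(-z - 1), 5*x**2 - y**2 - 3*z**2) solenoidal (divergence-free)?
No, ∇·F = -18*x - 6*z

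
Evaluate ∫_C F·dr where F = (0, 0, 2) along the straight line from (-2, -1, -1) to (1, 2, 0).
2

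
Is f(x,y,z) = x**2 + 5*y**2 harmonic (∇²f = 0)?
No, ∇²f = 12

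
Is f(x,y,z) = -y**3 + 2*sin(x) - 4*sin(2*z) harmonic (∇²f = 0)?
No, ∇²f = -6*y - 2*sin(x) + 16*sin(2*z)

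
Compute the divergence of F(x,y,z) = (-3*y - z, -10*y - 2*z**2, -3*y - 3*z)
-13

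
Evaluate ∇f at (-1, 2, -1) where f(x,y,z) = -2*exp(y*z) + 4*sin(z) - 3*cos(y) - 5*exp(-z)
(0, 2*exp(-2) + 3*sin(2), -4*exp(-2) + 4*cos(1) + 5*E)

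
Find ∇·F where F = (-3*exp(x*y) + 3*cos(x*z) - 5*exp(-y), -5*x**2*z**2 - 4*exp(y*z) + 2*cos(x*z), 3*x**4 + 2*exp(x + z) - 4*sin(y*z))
-3*y*exp(x*y) - 4*y*cos(y*z) - 4*z*exp(y*z) - 3*z*sin(x*z) + 2*exp(x + z)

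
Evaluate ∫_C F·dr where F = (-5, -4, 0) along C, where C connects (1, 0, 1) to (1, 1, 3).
-4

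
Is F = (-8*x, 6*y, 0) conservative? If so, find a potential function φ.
Yes, F is conservative. φ = -4*x**2 + 3*y**2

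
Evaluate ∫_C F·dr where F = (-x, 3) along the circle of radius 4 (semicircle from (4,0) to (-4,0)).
0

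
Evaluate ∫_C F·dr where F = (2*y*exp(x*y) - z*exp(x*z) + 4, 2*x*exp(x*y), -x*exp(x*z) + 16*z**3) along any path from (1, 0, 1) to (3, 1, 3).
-exp(9) + E + 2*exp(3) + 326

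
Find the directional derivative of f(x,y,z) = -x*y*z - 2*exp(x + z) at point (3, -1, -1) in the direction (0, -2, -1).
sqrt(5)*(-9 + 2*exp(2))/5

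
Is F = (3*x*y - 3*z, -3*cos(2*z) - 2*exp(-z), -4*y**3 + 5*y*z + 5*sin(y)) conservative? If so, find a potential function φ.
No, ∇×F = (-12*y**2 + 5*z - 6*sin(2*z) + 5*cos(y) - 2*exp(-z), -3, -3*x) ≠ 0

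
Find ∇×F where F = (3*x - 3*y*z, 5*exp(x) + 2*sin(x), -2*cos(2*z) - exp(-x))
(0, -3*y - exp(-x), 3*z + 5*exp(x) + 2*cos(x))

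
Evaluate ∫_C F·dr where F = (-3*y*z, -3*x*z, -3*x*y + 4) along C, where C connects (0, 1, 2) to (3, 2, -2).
20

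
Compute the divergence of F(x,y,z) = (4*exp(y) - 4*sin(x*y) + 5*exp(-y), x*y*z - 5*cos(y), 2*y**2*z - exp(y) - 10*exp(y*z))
x*z + 2*y**2 - 10*y*exp(y*z) - 4*y*cos(x*y) + 5*sin(y)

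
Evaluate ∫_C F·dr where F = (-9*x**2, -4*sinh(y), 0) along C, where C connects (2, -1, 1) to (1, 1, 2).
21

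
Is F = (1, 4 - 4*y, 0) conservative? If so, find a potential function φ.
Yes, F is conservative. φ = x - 2*y**2 + 4*y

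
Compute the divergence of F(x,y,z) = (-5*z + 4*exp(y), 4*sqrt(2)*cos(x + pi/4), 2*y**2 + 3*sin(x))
0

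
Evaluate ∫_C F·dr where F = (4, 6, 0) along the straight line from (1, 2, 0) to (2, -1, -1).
-14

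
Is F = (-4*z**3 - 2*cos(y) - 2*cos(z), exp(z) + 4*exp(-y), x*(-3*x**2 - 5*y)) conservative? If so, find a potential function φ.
No, ∇×F = (-5*x - exp(z), 9*x**2 + 5*y - 12*z**2 + 2*sin(z), -2*sin(y)) ≠ 0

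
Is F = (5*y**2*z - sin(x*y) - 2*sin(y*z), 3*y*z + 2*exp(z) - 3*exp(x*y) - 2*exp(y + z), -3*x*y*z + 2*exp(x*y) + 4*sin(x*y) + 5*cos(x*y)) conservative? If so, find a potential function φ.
No, ∇×F = (-3*x*z + 2*x*exp(x*y) - 5*x*sin(x*y) + 4*x*cos(x*y) - 3*y - 2*exp(z) + 2*exp(y + z), y*(5*y + 3*z - 2*exp(x*y) + 5*sin(x*y) - 4*cos(x*y) - 2*cos(y*z)), x*cos(x*y) - 10*y*z - 3*y*exp(x*y) + 2*z*cos(y*z)) ≠ 0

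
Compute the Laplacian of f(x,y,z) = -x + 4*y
0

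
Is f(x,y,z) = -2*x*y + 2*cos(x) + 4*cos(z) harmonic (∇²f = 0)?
No, ∇²f = -2*cos(x) - 4*cos(z)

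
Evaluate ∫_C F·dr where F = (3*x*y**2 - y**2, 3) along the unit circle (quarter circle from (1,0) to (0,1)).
35/12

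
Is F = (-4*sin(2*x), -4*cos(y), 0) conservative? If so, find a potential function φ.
Yes, F is conservative. φ = -4*sin(y) + 2*cos(2*x)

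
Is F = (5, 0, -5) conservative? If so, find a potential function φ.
Yes, F is conservative. φ = 5*x - 5*z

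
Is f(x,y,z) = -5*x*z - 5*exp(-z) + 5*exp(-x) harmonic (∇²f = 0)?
No, ∇²f = -5*exp(-z) + 5*exp(-x)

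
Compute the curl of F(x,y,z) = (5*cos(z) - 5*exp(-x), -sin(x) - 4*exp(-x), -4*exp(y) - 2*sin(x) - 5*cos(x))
(-4*exp(y), -5*sin(x) - 5*sin(z) + 2*cos(x), -cos(x) + 4*exp(-x))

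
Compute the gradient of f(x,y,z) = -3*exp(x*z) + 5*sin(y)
(-3*z*exp(x*z), 5*cos(y), -3*x*exp(x*z))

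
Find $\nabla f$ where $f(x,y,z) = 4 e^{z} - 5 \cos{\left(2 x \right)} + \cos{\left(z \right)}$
(10*sin(2*x), 0, 4*exp(z) - sin(z))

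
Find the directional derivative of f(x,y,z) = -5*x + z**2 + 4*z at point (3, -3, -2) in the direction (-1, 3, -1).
5*sqrt(11)/11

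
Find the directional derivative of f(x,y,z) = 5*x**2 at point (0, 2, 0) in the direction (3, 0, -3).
0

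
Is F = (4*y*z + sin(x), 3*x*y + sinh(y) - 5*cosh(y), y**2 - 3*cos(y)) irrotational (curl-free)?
No, ∇×F = (2*y + 3*sin(y), 4*y, 3*y - 4*z)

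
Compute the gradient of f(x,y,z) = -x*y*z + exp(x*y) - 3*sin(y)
(y*(-z + exp(x*y)), -x*z + x*exp(x*y) - 3*cos(y), -x*y)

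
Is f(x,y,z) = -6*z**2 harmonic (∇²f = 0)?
No, ∇²f = -12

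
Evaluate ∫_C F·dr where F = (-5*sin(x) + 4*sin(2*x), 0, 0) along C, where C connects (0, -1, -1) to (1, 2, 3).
-3 - 2*cos(2) + 5*cos(1)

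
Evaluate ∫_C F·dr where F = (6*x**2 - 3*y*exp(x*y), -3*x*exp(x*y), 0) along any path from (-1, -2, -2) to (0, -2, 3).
-1 + 3*exp(2)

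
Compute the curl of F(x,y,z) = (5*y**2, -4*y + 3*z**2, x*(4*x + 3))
(-6*z, -8*x - 3, -10*y)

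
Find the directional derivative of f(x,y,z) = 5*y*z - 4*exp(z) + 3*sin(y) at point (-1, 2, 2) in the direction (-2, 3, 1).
sqrt(14)*(-4*exp(2) + 9*cos(2) + 40)/14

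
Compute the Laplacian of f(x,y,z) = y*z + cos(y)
-cos(y)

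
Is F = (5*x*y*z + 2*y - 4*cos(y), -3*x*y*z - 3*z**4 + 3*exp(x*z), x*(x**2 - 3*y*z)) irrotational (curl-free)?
No, ∇×F = (3*x*y - 3*x*z - 3*x*exp(x*z) + 12*z**3, -3*x**2 + 5*x*y + 3*y*z, -5*x*z - 3*y*z + 3*z*exp(x*z) - 4*sin(y) - 2)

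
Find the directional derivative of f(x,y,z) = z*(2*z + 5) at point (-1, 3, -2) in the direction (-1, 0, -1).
3*sqrt(2)/2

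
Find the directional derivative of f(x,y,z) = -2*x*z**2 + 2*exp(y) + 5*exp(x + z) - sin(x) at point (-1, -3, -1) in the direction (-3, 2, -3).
sqrt(22)*(-30*E + 4 + 3*exp(3)*cos(1) + 18*exp(3))*exp(-3)/22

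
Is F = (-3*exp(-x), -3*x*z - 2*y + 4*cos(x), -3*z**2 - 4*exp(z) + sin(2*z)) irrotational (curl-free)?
No, ∇×F = (3*x, 0, -3*z - 4*sin(x))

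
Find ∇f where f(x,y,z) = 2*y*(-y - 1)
(0, -4*y - 2, 0)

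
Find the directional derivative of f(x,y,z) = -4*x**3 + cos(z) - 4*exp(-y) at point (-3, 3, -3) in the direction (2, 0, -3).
-3*sqrt(13)*(sin(3) + 72)/13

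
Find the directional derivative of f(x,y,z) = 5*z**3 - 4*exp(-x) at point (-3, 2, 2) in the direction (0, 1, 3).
18*sqrt(10)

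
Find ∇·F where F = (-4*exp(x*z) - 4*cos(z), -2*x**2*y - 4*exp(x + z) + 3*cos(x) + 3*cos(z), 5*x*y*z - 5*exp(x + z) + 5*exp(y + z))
-2*x**2 + 5*x*y - 4*z*exp(x*z) - 5*exp(x + z) + 5*exp(y + z)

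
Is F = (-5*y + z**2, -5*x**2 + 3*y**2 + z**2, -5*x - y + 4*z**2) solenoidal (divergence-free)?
No, ∇·F = 6*y + 8*z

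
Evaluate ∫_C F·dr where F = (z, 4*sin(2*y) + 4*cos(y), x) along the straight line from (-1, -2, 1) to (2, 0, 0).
2*cos(4) - 1 + 4*sin(2)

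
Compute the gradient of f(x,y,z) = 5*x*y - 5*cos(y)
(5*y, 5*x + 5*sin(y), 0)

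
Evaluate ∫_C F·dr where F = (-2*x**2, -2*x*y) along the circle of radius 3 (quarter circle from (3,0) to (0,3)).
0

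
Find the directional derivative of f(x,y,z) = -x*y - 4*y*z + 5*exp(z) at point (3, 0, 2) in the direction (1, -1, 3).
sqrt(11)*(11 + 15*exp(2))/11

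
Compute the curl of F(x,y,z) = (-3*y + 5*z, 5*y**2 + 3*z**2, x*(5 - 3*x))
(-6*z, 6*x, 3)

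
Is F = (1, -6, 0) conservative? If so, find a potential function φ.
Yes, F is conservative. φ = x - 6*y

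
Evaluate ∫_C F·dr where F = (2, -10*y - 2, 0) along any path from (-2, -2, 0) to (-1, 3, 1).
-33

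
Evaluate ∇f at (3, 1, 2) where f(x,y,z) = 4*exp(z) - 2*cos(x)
(2*sin(3), 0, 4*exp(2))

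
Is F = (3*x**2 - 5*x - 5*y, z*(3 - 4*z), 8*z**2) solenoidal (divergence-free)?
No, ∇·F = 6*x + 16*z - 5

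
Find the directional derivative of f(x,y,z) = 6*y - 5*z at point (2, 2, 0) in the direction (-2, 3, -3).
3*sqrt(22)/2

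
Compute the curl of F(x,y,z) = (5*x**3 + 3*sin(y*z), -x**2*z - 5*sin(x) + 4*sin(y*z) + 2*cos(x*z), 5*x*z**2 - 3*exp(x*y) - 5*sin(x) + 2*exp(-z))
(x**2 - 3*x*exp(x*y) + 2*x*sin(x*z) - 4*y*cos(y*z), 3*y*exp(x*y) + 3*y*cos(y*z) - 5*z**2 + 5*cos(x), -2*x*z - 2*z*sin(x*z) - 3*z*cos(y*z) - 5*cos(x))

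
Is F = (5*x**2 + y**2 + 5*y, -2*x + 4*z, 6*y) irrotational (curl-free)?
No, ∇×F = (2, 0, -2*y - 7)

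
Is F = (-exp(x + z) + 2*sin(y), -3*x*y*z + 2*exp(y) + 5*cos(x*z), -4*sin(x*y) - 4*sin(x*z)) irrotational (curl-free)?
No, ∇×F = (x*(3*y + 5*sin(x*z) - 4*cos(x*y)), 4*y*cos(x*y) + 4*z*cos(x*z) - exp(x + z), -3*y*z - 5*z*sin(x*z) - 2*cos(y))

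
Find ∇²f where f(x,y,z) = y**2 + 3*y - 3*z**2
-4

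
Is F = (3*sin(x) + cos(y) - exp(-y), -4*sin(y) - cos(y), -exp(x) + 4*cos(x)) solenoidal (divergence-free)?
No, ∇·F = sin(y) + 3*cos(x) - 4*cos(y)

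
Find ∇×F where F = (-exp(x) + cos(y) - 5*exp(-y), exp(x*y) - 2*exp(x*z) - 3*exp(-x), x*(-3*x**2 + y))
(x*(2*exp(x*z) + 1), 9*x**2 - y, y*exp(x*y) - 2*z*exp(x*z) + sin(y) - 5*exp(-y) + 3*exp(-x))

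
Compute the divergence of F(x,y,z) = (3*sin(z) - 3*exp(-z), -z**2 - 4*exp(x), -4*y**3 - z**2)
-2*z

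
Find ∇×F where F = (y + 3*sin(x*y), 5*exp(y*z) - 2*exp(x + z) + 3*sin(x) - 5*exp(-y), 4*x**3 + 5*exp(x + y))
(-5*y*exp(y*z) + 5*exp(x + y) + 2*exp(x + z), -12*x**2 - 5*exp(x + y), -3*x*cos(x*y) - 2*exp(x + z) + 3*cos(x) - 1)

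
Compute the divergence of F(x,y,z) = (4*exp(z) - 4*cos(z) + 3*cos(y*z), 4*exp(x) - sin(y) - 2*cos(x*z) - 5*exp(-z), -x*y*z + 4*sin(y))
-x*y - cos(y)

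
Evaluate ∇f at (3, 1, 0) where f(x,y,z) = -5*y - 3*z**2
(0, -5, 0)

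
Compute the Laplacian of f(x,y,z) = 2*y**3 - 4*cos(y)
12*y + 4*cos(y)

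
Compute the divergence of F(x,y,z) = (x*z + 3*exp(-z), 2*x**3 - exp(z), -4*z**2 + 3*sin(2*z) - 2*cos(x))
-7*z + 6*cos(2*z)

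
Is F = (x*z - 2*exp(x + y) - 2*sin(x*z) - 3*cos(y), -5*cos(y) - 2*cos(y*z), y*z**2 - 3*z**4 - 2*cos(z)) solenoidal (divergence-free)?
No, ∇·F = 2*y*z - 12*z**3 + 2*z*sin(y*z) - 2*z*cos(x*z) + z - 2*exp(x + y) + 5*sin(y) + 2*sin(z)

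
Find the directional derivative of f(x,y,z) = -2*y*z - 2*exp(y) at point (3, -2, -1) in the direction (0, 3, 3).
sqrt(2)*(-1 + 3*exp(2))*exp(-2)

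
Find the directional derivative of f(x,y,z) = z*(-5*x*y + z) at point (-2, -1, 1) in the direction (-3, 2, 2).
-11*sqrt(17)/17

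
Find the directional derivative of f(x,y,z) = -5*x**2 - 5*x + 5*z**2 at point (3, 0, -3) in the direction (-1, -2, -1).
65*sqrt(6)/6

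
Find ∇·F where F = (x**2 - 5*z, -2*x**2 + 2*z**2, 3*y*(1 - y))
2*x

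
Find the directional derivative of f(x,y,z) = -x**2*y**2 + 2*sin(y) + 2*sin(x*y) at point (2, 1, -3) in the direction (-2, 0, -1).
4*sqrt(5)*(2 - cos(2))/5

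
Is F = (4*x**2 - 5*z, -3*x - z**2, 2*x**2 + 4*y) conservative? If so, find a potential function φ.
No, ∇×F = (2*z + 4, -4*x - 5, -3) ≠ 0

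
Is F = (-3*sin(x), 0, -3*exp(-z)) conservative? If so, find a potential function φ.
Yes, F is conservative. φ = 3*cos(x) + 3*exp(-z)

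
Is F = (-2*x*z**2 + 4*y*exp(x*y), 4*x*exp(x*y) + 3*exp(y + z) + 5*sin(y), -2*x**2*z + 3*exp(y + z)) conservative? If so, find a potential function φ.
Yes, F is conservative. φ = -x**2*z**2 + 4*exp(x*y) + 3*exp(y + z) - 5*cos(y)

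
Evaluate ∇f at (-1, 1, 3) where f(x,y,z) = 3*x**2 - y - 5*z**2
(-6, -1, -30)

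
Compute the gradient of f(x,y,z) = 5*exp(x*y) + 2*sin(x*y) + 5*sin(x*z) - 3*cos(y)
(5*y*exp(x*y) + 2*y*cos(x*y) + 5*z*cos(x*z), 5*x*exp(x*y) + 2*x*cos(x*y) + 3*sin(y), 5*x*cos(x*z))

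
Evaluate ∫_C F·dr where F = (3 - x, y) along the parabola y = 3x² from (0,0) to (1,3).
7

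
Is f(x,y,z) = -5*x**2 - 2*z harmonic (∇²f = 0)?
No, ∇²f = -10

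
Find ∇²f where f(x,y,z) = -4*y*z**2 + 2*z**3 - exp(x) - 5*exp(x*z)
-5*x**2*exp(x*z) - 8*y - 5*z**2*exp(x*z) + 12*z - exp(x)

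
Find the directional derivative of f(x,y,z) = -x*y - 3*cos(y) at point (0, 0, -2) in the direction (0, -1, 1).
0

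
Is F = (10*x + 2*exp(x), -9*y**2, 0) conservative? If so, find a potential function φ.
Yes, F is conservative. φ = 5*x**2 - 3*y**3 + 2*exp(x)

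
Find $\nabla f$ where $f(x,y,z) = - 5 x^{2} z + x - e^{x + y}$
(-10*x*z - exp(x + y) + 1, -exp(x + y), -5*x**2)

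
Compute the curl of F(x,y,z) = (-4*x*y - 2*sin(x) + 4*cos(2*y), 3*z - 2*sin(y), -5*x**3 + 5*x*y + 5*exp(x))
(5*x - 3, 15*x**2 - 5*y - 5*exp(x), 4*x + 8*sin(2*y))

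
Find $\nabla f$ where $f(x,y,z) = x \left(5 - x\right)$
(5 - 2*x, 0, 0)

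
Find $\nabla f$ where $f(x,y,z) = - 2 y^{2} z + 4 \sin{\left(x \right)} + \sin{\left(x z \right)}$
(z*cos(x*z) + 4*cos(x), -4*y*z, x*cos(x*z) - 2*y**2)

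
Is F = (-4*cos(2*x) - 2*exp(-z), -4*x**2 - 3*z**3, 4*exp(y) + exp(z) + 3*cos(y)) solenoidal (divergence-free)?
No, ∇·F = exp(z) + 8*sin(2*x)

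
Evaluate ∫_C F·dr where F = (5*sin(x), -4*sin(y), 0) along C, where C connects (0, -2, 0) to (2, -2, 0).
5 - 5*cos(2)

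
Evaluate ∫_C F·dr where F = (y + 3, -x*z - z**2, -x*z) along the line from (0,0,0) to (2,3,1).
16/3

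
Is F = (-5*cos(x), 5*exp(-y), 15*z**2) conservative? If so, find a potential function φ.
Yes, F is conservative. φ = 5*z**3 - 5*sin(x) - 5*exp(-y)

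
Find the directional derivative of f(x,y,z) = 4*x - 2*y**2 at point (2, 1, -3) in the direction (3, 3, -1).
0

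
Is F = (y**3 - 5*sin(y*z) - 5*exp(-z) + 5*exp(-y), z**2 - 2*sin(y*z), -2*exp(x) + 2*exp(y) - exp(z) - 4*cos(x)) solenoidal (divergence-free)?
No, ∇·F = -2*z*cos(y*z) - exp(z)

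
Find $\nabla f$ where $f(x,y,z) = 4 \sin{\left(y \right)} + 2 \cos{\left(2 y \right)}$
(0, -4*sin(2*y) + 4*cos(y), 0)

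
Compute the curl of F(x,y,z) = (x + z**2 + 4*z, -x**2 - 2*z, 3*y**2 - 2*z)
(6*y + 2, 2*z + 4, -2*x)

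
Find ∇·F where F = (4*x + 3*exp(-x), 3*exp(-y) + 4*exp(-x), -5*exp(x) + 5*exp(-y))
4 - 3*exp(-y) - 3*exp(-x)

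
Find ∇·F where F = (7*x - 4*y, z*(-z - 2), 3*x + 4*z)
11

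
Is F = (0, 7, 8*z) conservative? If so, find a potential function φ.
Yes, F is conservative. φ = 7*y + 4*z**2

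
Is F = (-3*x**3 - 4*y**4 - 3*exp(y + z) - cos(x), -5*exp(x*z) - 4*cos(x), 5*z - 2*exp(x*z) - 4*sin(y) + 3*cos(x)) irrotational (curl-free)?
No, ∇×F = (5*x*exp(x*z) - 4*cos(y), 2*z*exp(x*z) - 3*exp(y + z) + 3*sin(x), 16*y**3 - 5*z*exp(x*z) + 3*exp(y + z) + 4*sin(x))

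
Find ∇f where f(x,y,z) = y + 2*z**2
(0, 1, 4*z)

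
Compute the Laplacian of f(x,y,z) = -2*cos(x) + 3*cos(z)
2*cos(x) - 3*cos(z)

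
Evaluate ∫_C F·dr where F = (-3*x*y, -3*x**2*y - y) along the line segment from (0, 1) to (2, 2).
-37/2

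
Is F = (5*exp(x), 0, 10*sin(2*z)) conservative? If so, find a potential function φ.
Yes, F is conservative. φ = 5*exp(x) - 5*cos(2*z)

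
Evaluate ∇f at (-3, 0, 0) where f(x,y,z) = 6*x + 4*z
(6, 0, 4)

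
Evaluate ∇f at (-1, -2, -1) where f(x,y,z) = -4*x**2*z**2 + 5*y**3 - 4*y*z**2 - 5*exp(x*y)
(8 + 10*exp(2), 5*exp(2) + 56, -8)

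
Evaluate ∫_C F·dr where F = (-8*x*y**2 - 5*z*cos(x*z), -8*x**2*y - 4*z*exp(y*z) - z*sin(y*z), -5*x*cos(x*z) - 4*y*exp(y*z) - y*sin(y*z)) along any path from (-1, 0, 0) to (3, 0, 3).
-5*sin(9)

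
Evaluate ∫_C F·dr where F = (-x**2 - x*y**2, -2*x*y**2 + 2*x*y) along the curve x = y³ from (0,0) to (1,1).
-77/120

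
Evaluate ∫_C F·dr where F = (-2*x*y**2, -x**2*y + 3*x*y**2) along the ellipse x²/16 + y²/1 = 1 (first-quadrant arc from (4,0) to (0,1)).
3*pi/4 + 4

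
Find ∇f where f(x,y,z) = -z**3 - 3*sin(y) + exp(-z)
(0, -3*cos(y), -3*z**2 - exp(-z))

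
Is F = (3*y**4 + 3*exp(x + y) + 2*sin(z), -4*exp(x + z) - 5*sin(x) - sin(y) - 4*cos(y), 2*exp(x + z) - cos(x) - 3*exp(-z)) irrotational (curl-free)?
No, ∇×F = (4*exp(x + z), -2*exp(x + z) - sin(x) + 2*cos(z), -12*y**3 - 3*exp(x + y) - 4*exp(x + z) - 5*cos(x))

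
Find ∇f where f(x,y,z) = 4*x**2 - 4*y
(8*x, -4, 0)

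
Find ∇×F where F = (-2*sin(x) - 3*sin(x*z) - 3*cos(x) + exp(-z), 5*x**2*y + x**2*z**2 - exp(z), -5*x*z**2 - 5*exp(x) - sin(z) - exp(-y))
(-2*x**2*z + exp(z) + exp(-y), -3*x*cos(x*z) + 5*z**2 + 5*exp(x) - exp(-z), 2*x*(5*y + z**2))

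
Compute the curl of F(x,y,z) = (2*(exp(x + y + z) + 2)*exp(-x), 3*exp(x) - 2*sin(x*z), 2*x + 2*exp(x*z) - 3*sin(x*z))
(2*x*cos(x*z), -2*z*exp(x*z) + 3*z*cos(x*z) + 2*exp(y + z) - 2, -2*z*cos(x*z) + 3*exp(x) - 2*exp(y + z))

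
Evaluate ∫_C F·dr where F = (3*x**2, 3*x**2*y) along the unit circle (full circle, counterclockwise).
0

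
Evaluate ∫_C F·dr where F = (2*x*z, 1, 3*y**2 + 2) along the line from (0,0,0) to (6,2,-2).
-58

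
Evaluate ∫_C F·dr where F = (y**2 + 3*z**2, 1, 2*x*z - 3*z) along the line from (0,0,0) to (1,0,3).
3/2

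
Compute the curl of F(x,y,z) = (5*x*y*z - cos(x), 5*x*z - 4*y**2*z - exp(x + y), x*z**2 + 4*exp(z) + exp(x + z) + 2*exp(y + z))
(-5*x + 4*y**2 + 2*exp(y + z), 5*x*y - z**2 - exp(x + z), -5*x*z + 5*z - exp(x + y))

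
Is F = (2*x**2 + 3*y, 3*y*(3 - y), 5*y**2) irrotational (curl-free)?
No, ∇×F = (10*y, 0, -3)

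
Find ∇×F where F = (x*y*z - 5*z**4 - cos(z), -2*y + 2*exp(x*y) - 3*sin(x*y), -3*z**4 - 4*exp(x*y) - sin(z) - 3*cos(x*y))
(x*(-4*exp(x*y) + 3*sin(x*y)), x*y + 4*y*exp(x*y) - 3*y*sin(x*y) - 20*z**3 + sin(z), -x*z + 2*y*exp(x*y) - 3*y*cos(x*y))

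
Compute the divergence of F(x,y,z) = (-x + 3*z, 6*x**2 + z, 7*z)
6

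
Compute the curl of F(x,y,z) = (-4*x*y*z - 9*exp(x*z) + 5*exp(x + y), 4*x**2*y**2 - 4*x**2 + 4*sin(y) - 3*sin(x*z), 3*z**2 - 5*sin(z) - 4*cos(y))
(3*x*cos(x*z) + 4*sin(y), x*(-4*y - 9*exp(x*z)), 8*x*y**2 + 4*x*z - 8*x - 3*z*cos(x*z) - 5*exp(x + y))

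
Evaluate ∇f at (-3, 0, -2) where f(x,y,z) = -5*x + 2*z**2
(-5, 0, -8)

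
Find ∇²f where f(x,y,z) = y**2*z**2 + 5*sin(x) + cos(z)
2*y**2 + 2*z**2 - 5*sin(x) - cos(z)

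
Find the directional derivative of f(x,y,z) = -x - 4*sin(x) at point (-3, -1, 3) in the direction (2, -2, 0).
-sqrt(2)*(4*cos(3) + 1)/2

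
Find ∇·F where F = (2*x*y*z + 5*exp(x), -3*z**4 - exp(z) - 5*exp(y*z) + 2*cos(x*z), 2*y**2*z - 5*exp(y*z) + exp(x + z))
2*y**2 + 2*y*z - 5*y*exp(y*z) - 5*z*exp(y*z) + 5*exp(x) + exp(x + z)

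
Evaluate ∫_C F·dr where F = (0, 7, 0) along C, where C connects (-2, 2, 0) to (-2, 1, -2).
-7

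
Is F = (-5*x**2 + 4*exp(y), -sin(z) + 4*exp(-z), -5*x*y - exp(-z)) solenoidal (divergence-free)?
No, ∇·F = -10*x + exp(-z)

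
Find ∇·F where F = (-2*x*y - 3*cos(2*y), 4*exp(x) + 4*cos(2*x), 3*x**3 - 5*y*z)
-7*y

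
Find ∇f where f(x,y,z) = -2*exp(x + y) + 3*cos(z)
(-2*exp(x + y), -2*exp(x + y), -3*sin(z))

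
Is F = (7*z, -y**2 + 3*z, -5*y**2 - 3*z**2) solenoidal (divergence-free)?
No, ∇·F = -2*y - 6*z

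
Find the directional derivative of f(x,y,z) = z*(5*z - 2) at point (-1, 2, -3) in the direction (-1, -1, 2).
-32*sqrt(6)/3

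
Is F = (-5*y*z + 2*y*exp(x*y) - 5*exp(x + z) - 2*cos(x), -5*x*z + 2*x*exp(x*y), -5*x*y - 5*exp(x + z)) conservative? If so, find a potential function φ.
Yes, F is conservative. φ = -5*x*y*z + 2*exp(x*y) - 5*exp(x + z) - 2*sin(x)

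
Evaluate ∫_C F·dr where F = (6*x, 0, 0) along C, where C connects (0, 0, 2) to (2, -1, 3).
12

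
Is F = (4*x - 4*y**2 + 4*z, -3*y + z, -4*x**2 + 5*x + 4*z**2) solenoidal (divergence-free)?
No, ∇·F = 8*z + 1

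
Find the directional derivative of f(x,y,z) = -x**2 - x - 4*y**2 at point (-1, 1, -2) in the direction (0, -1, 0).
8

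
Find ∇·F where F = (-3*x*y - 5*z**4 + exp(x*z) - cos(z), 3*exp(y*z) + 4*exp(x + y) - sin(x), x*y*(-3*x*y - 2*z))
-2*x*y - 3*y + z*exp(x*z) + 3*z*exp(y*z) + 4*exp(x + y)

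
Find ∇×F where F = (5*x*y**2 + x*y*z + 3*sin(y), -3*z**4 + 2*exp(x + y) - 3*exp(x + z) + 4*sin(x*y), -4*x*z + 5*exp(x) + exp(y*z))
(12*z**3 + z*exp(y*z) + 3*exp(x + z), x*y + 4*z - 5*exp(x), -10*x*y - x*z + 4*y*cos(x*y) + 2*exp(x + y) - 3*exp(x + z) - 3*cos(y))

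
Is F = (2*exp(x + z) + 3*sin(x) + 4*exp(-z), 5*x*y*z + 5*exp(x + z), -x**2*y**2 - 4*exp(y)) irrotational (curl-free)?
No, ∇×F = (-2*x**2*y - 5*x*y - 4*exp(y) - 5*exp(x + z), 2*((x*y**2 + exp(x + z))*exp(z) - 2)*exp(-z), 5*y*z + 5*exp(x + z))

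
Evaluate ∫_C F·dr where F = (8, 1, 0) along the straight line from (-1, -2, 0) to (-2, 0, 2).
-6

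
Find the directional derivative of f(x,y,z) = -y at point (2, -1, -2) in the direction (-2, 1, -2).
-1/3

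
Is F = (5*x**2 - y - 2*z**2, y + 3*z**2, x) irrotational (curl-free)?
No, ∇×F = (-6*z, -4*z - 1, 1)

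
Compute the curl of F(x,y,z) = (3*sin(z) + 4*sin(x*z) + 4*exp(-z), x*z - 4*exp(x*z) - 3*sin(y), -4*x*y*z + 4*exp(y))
(-4*x*z + 4*x*exp(x*z) - x + 4*exp(y), 4*x*cos(x*z) + 4*y*z + 3*cos(z) - 4*exp(-z), z*(1 - 4*exp(x*z)))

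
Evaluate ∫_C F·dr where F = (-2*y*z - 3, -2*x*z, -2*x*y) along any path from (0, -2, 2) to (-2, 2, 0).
6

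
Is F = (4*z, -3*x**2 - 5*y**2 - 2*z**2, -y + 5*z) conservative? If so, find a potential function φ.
No, ∇×F = (4*z - 1, 4, -6*x) ≠ 0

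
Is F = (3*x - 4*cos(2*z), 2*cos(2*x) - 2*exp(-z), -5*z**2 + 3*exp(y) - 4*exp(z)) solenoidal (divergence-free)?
No, ∇·F = -10*z - 4*exp(z) + 3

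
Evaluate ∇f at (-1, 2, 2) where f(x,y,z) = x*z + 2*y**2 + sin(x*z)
(2*cos(2) + 2, 8, -1 - cos(2))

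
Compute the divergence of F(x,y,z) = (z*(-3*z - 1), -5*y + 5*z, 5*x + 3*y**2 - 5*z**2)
-10*z - 5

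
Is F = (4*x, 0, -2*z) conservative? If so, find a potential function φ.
Yes, F is conservative. φ = 2*x**2 - z**2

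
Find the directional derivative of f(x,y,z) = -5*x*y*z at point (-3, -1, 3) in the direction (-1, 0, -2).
3*sqrt(5)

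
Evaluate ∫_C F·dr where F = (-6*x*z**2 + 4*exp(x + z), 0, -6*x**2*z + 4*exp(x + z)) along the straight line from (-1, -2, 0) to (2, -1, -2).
-44 - 4*exp(-1)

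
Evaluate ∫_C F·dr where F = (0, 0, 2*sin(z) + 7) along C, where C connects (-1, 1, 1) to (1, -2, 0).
-9 + 2*cos(1)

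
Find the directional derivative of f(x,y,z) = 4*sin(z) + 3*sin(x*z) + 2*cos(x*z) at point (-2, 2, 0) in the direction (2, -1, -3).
3*sqrt(14)/7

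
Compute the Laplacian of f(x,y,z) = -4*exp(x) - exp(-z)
-4*exp(x) - exp(-z)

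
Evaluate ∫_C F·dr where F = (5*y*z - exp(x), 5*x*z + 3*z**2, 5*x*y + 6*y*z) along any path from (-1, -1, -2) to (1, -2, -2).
18 - 2*sinh(1)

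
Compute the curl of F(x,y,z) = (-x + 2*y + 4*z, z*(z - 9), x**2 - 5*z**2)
(9 - 2*z, 4 - 2*x, -2)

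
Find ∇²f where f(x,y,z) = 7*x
0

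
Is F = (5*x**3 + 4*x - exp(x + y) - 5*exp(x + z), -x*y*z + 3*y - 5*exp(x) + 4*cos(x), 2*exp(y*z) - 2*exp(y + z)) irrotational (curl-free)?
No, ∇×F = (x*y + 2*z*exp(y*z) - 2*exp(y + z), -5*exp(x + z), -y*z - 5*exp(x) + exp(x + y) - 4*sin(x))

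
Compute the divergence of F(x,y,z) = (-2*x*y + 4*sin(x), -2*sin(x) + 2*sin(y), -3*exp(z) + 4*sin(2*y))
-2*y - 3*exp(z) + 4*cos(x) + 2*cos(y)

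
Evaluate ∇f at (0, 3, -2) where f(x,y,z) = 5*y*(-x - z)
(-15, 10, -15)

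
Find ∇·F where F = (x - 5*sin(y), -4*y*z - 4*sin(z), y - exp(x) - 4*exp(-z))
-4*z + 1 + 4*exp(-z)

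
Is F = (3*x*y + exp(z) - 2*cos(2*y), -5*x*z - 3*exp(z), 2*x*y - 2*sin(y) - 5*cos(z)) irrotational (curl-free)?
No, ∇×F = (7*x + 3*exp(z) - 2*cos(y), -2*y + exp(z), -3*x - 5*z - 4*sin(2*y))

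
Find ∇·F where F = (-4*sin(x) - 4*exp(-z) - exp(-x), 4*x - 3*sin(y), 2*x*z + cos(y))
2*x - 4*cos(x) - 3*cos(y) + exp(-x)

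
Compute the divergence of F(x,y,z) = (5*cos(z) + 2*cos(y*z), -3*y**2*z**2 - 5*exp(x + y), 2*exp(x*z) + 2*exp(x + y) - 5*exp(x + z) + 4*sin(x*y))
2*x*exp(x*z) - 6*y*z**2 - 5*exp(x + y) - 5*exp(x + z)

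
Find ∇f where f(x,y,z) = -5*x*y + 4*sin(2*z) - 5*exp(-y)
(-5*y, -5*x + 5*exp(-y), 8*cos(2*z))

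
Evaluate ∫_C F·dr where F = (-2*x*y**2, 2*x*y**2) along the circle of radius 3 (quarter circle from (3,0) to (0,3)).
81*pi/8 + 81/2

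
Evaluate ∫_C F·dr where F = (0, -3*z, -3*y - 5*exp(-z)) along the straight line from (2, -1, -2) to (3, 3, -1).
-5*exp(2) + 5*E + 15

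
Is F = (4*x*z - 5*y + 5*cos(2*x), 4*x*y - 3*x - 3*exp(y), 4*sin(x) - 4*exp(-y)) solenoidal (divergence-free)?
No, ∇·F = 4*x + 4*z - 3*exp(y) - 10*sin(2*x)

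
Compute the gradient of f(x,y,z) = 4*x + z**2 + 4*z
(4, 0, 2*z + 4)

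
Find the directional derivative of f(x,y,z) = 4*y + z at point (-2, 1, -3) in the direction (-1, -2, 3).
-5*sqrt(14)/14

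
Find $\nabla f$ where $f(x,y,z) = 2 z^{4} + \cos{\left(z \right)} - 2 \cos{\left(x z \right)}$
(2*z*sin(x*z), 0, 2*x*sin(x*z) + 8*z**3 - sin(z))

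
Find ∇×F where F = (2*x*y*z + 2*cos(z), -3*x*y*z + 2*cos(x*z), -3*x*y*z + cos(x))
(x*(3*y - 3*z + 2*sin(x*z)), 2*x*y + 3*y*z + sin(x) - 2*sin(z), -z*(2*x + 3*y + 2*sin(x*z)))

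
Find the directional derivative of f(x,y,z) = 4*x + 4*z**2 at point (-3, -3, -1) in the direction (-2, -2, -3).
16*sqrt(17)/17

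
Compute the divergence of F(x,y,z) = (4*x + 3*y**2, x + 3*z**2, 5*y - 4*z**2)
4 - 8*z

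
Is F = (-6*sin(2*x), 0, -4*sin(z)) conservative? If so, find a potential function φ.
Yes, F is conservative. φ = 3*cos(2*x) + 4*cos(z)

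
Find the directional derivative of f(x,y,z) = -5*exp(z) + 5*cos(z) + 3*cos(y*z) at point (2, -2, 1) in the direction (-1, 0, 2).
-2*sqrt(5)*(sin(1) + 6*sin(2)/5 + E)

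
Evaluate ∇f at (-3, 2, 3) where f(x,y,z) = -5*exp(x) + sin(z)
(-5*exp(-3), 0, cos(3))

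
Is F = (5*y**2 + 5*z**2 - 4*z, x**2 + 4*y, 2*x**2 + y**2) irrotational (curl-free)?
No, ∇×F = (2*y, -4*x + 10*z - 4, 2*x - 10*y)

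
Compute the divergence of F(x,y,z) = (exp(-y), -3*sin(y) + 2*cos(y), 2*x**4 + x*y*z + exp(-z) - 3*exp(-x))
x*y - 2*sin(y) - 3*cos(y) - exp(-z)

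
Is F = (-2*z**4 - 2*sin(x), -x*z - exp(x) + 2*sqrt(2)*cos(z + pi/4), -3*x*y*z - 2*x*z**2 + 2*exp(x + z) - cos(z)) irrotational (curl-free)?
No, ∇×F = (-3*x*z + x + 2*sqrt(2)*sin(z + pi/4), 3*y*z - 8*z**3 + 2*z**2 - 2*exp(x + z), -z - exp(x))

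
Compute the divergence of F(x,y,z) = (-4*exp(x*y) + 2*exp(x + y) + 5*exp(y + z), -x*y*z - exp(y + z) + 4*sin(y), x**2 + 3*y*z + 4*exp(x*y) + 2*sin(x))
-x*z - 4*y*exp(x*y) + 3*y + 2*exp(x + y) - exp(y + z) + 4*cos(y)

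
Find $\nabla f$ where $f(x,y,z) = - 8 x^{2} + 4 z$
(-16*x, 0, 4)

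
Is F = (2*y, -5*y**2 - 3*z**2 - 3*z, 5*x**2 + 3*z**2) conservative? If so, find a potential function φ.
No, ∇×F = (6*z + 3, -10*x, -2) ≠ 0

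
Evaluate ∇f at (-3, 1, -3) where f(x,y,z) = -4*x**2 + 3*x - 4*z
(27, 0, -4)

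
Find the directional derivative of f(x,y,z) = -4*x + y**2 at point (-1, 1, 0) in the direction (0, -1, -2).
-2*sqrt(5)/5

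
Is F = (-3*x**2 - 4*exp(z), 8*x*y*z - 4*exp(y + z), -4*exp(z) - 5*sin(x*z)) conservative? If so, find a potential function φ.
No, ∇×F = (-8*x*y + 4*exp(y + z), 5*z*cos(x*z) - 4*exp(z), 8*y*z) ≠ 0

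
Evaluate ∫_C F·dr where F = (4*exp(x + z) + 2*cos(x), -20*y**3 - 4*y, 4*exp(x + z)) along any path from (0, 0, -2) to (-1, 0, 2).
-2*sin(1) - 4*exp(-2) + 4*E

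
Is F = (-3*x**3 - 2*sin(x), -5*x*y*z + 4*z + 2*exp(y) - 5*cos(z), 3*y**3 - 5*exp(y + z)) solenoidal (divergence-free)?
No, ∇·F = -9*x**2 - 5*x*z + 2*exp(y) - 5*exp(y + z) - 2*cos(x)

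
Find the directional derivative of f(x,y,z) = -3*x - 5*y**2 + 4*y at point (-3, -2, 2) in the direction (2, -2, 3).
-54*sqrt(17)/17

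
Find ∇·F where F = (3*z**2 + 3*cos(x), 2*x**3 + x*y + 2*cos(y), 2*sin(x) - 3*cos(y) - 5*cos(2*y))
x - 3*sin(x) - 2*sin(y)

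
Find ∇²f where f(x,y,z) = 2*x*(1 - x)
-4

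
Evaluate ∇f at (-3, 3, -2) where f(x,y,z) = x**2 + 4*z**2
(-6, 0, -16)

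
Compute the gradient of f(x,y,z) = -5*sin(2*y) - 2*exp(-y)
(0, -10*cos(2*y) + 2*exp(-y), 0)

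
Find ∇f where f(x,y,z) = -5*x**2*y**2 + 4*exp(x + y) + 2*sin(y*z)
(-10*x*y**2 + 4*exp(x + y), -10*x**2*y + 2*z*cos(y*z) + 4*exp(x + y), 2*y*cos(y*z))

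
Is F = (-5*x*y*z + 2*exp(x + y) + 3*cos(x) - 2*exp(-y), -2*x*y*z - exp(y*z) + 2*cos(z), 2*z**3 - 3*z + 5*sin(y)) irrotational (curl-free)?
No, ∇×F = (2*x*y + y*exp(y*z) + 2*sin(z) + 5*cos(y), -5*x*y, 5*x*z - 2*y*z - 2*exp(x + y) - 2*exp(-y))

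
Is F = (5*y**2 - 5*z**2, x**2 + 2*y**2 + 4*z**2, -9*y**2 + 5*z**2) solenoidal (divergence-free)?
No, ∇·F = 4*y + 10*z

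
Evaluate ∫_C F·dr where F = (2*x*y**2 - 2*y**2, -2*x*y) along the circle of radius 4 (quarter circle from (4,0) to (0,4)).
-256/3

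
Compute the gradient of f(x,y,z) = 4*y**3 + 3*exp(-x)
(-3*exp(-x), 12*y**2, 0)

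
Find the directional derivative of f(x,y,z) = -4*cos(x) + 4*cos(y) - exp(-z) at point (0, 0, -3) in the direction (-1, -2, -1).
-sqrt(6)*exp(3)/6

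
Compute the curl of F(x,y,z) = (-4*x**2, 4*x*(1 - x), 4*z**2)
(0, 0, 4 - 8*x)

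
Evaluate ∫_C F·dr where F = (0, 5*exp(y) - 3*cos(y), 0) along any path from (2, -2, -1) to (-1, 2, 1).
-6*sin(2) + 10*sinh(2)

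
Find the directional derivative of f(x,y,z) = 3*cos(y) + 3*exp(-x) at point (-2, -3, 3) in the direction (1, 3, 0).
3*sqrt(10)*(-exp(2) + 3*sin(3))/10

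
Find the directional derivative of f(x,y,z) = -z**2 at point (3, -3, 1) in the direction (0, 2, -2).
sqrt(2)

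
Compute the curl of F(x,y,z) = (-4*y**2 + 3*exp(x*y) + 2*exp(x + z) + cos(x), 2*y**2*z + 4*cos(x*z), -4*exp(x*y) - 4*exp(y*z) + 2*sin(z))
(-4*x*exp(x*y) + 4*x*sin(x*z) - 2*y**2 - 4*z*exp(y*z), 4*y*exp(x*y) + 2*exp(x + z), -3*x*exp(x*y) + 8*y - 4*z*sin(x*z))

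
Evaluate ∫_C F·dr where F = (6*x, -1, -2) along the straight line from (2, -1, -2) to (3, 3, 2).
3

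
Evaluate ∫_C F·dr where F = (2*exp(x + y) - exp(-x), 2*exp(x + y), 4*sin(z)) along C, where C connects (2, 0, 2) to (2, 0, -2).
0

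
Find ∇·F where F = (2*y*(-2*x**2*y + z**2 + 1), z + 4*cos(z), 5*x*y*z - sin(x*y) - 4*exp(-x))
x*y*(5 - 8*y)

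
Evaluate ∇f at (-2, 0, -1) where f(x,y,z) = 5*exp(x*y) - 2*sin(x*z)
(2*cos(2), -10, 4*cos(2))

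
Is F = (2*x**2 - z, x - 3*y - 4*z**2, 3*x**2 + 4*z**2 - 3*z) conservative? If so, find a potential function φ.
No, ∇×F = (8*z, -6*x - 1, 1) ≠ 0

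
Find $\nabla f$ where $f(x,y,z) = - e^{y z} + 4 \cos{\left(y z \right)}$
(0, -z*(exp(y*z) + 4*sin(y*z)), -y*(exp(y*z) + 4*sin(y*z)))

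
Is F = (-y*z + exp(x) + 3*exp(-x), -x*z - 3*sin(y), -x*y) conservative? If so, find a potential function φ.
Yes, F is conservative. φ = -x*y*z + exp(x) + 3*cos(y) - 3*exp(-x)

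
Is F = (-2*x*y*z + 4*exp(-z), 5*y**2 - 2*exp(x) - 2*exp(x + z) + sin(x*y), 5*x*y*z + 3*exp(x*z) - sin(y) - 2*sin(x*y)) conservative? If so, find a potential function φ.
No, ∇×F = (5*x*z - 2*x*cos(x*y) + 2*exp(x + z) - cos(y), -2*x*y - 5*y*z + 2*y*cos(x*y) - 3*z*exp(x*z) - 4*exp(-z), 2*x*z + y*cos(x*y) - 2*exp(x) - 2*exp(x + z)) ≠ 0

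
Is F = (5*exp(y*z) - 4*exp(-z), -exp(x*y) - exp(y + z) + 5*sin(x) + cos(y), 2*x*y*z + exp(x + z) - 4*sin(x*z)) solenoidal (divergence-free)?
No, ∇·F = 2*x*y - x*exp(x*y) - 4*x*cos(x*z) + exp(x + z) - exp(y + z) - sin(y)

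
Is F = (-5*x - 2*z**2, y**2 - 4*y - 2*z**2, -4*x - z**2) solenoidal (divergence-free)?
No, ∇·F = 2*y - 2*z - 9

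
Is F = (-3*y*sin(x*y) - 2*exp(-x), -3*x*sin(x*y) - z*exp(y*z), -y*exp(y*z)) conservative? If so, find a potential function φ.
Yes, F is conservative. φ = -exp(y*z) + 3*cos(x*y) + 2*exp(-x)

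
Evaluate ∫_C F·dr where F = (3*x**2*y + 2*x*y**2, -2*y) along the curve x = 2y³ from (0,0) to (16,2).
40684/5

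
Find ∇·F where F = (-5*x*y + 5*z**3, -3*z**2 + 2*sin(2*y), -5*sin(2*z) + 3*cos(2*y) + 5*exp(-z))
-5*y + 4*cos(2*y) - 10*cos(2*z) - 5*exp(-z)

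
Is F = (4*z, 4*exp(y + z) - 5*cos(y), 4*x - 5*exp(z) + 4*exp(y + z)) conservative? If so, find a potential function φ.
Yes, F is conservative. φ = 4*x*z - 5*exp(z) + 4*exp(y + z) - 5*sin(y)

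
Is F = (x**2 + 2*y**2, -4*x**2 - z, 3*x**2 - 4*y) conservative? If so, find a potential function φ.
No, ∇×F = (-3, -6*x, -8*x - 4*y) ≠ 0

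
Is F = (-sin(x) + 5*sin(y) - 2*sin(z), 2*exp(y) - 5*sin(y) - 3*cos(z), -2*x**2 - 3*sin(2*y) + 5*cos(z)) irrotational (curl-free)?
No, ∇×F = (-3*sin(z) - 6*cos(2*y), 4*x - 2*cos(z), -5*cos(y))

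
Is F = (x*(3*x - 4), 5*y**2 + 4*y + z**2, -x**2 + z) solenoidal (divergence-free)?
No, ∇·F = 6*x + 10*y + 1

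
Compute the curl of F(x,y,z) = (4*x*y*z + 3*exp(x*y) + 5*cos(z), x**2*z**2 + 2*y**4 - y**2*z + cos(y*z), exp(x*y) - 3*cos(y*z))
(-2*x**2*z + x*exp(x*y) + y**2 + y*sin(y*z) + 3*z*sin(y*z), 4*x*y - y*exp(x*y) - 5*sin(z), x*(2*z**2 - 4*z - 3*exp(x*y)))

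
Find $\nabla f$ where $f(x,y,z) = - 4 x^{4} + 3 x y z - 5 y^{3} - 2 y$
(-16*x**3 + 3*y*z, 3*x*z - 15*y**2 - 2, 3*x*y)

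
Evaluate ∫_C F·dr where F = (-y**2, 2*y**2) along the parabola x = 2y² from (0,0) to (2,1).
-1/3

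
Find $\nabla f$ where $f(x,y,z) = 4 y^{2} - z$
(0, 8*y, -1)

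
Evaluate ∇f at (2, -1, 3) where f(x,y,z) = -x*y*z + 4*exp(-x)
(3 - 4*exp(-2), -6, 2)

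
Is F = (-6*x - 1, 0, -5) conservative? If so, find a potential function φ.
Yes, F is conservative. φ = -3*x**2 - x - 5*z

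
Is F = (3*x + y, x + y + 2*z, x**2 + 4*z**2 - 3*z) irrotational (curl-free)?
No, ∇×F = (-2, -2*x, 0)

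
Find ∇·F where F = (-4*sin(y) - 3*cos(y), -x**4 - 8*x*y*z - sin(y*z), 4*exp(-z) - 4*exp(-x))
-8*x*z - z*cos(y*z) - 4*exp(-z)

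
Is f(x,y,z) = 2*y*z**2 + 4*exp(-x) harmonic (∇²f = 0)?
No, ∇²f = 4*y + 4*exp(-x)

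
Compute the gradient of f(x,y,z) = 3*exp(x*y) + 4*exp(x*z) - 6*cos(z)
(3*y*exp(x*y) + 4*z*exp(x*z), 3*x*exp(x*y), 4*x*exp(x*z) + 6*sin(z))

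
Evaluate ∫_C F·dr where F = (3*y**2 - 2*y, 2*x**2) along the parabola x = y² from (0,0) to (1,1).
17/30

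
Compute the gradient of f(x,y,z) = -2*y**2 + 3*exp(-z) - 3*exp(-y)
(0, -4*y + 3*exp(-y), -3*exp(-z))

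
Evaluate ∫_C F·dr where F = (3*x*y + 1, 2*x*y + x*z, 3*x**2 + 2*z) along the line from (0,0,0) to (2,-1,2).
10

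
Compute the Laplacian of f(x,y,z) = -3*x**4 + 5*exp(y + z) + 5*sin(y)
-36*x**2 + 10*exp(y + z) - 5*sin(y)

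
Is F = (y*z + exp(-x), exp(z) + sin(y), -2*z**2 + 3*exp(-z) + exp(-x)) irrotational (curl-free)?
No, ∇×F = (-exp(z), y + exp(-x), -z)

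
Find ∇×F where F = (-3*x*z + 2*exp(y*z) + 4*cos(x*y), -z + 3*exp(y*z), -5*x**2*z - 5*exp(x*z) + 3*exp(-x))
(-3*y*exp(y*z) + 1, 10*x*z - 3*x + 2*y*exp(y*z) + 5*z*exp(x*z) + 3*exp(-x), 4*x*sin(x*y) - 2*z*exp(y*z))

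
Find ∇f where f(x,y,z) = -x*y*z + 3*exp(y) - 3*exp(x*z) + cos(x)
(-y*z - 3*z*exp(x*z) - sin(x), -x*z + 3*exp(y), x*(-y - 3*exp(x*z)))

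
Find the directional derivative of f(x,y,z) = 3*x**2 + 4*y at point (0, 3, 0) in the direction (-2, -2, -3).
-8*sqrt(17)/17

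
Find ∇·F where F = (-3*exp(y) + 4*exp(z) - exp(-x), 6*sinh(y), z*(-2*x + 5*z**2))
-2*x + 15*z**2 + 6*cosh(y) + exp(-x)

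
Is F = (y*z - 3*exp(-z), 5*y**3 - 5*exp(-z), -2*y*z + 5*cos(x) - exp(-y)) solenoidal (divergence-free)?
No, ∇·F = y*(15*y - 2)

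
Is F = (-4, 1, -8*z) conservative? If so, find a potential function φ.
Yes, F is conservative. φ = -4*x + y - 4*z**2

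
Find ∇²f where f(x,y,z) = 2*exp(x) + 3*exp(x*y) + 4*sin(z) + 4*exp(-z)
3*x**2*exp(x*y) + 3*y**2*exp(x*y) + 2*exp(x) - 4*sin(z) + 4*exp(-z)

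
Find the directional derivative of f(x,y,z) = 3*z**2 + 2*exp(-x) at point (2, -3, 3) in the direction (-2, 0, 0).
2*exp(-2)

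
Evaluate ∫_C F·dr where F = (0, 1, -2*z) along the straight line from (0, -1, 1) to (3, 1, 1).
2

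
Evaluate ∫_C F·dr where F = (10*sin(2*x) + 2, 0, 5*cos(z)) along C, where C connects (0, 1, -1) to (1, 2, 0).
-5*cos(2) + 5*sin(1) + 7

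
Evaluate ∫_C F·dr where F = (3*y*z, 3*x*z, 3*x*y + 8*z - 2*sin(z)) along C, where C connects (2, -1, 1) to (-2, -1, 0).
4 - 2*cos(1)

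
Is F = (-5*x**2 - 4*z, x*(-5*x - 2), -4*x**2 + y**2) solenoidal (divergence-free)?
No, ∇·F = -10*x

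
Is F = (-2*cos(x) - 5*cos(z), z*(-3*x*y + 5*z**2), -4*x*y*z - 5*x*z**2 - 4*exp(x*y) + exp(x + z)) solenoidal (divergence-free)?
No, ∇·F = -4*x*y - 13*x*z + exp(x + z) + 2*sin(x)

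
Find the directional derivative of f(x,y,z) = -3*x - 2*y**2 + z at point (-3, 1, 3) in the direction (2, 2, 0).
-7*sqrt(2)/2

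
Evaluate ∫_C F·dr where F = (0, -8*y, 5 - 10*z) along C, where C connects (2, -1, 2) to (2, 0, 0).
14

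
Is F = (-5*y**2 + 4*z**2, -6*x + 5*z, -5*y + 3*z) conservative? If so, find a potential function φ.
No, ∇×F = (-10, 8*z, 10*y - 6) ≠ 0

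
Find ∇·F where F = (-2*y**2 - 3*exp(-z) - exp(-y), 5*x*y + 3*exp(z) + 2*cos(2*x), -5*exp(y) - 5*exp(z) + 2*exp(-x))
5*x - 5*exp(z)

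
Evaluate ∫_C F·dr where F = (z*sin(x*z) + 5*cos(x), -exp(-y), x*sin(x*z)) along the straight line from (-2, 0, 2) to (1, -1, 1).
-1 + cos(4) - cos(1) + E + 5*sin(1) + 5*sin(2)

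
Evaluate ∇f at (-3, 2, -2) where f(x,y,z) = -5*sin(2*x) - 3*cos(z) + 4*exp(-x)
(-4*exp(3) - 10*cos(6), 0, -3*sin(2))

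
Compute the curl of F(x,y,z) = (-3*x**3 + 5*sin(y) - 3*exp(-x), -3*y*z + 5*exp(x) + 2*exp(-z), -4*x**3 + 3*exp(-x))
(3*y + 2*exp(-z), 12*x**2 + 3*exp(-x), 5*exp(x) - 5*cos(y))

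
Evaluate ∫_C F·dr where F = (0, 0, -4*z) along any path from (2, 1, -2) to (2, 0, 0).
8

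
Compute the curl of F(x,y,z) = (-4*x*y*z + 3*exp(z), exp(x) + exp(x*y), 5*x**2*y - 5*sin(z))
(5*x**2, -14*x*y + 3*exp(z), 4*x*z + y*exp(x*y) + exp(x))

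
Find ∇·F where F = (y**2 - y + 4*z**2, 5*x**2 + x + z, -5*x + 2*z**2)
4*z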